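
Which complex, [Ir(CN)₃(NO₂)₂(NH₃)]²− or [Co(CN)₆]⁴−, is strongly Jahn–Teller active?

[Co(CN)₆]⁴−

[Ir(CN)₃(NO₂)₂(NH₃)]²−: Ligand charges: each cyanide is −1; each nitro (N-bound nitrite) is −1; ammonia is neutral. With an overall charge of −2 the iridium centre must be in the +3 oxidation state. Group 9 minus oxidation state 3 gives a d⁶ configuration. A 5d ion has a large Δₒ and is invariably low-spin. The d⁶ configuration leaves the e_g set evenly filled (or empty) — no strong Jahn–Teller driving force.
[Co(CN)₆]⁴−: Ligand charges: each cyanide is −1. With an overall charge of −4 the cobalt centre must be in the +2 oxidation state. Cobalt is a group-9 element; Co(II) is therefore d⁷. Cyanide is a strong-field ligand (high in the spectrochemical series) for a first-row metal, so the complex is low-spin. The t₂g⁶e_g¹ (low-spin) configuration has an unevenly filled e_g set; the Jahn–Teller theorem predicts a tetragonal distortion (typically axial elongation) to lift the degeneracy.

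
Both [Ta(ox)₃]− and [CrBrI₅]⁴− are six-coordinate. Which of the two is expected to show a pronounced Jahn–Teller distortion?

[CrBrI₅]⁴−

[Ta(ox)₃]−: Summing ligand charges against the −1 overall charge gives an oxidation state of +5 for tantalum. Tantalum is a group-5 element; Ta(V) is therefore d⁰. The d⁰ configuration leaves the e_g set evenly filled (or empty) — no strong Jahn–Teller driving force.
[CrBrI₅]⁴−: Ligand charges: each bromide is −1; each iodide is −1. With an overall charge of −4 the chromium centre must be in the +2 oxidation state. Group 6 minus oxidation state 2 gives a d⁴ configuration. Bromide and iodide are weak-field ligands for a first-row metal, so the complex is high-spin. The t₂g³e_g¹ (high-spin) configuration has an unevenly filled e_g set; the Jahn–Teller theorem predicts a tetragonal distortion (typically axial elongation) to lift the degeneracy.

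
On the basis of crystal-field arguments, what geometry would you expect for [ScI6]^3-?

octahedral

Each iodide is −1; balancing the −3 overall charge requires Sc(III).
Group 3 minus oxidation state 3 gives a d⁰ configuration.
With 6 monodentate ligands the coordination number is 6.
Six donors around a single metal centre give an octahedral coordination sphere.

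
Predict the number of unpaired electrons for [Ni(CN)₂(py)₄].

2 unpaired electrons

Summing ligand charges against the 0 overall charge gives an oxidation state of +2 for nickel.
Ni sits in group 10, so the d-electron count is 10 − 2 = 8.
In an octahedral field the d⁸ configuration is t₂g⁶e_g² (only one arrangement possible), giving 2 unpaired electrons.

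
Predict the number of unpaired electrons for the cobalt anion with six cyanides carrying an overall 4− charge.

1 unpaired electron

Summing ligand charges against the −4 overall charge gives an oxidation state of +2 for cobalt.
Cobalt is a group-9 element; Co(II) is therefore d⁷.
The spin state decides the count: Cyanide is a strong-field ligand (high in the spectrochemical series) for a first-row metal, so the complex is low-spin.
An octahedral low-spin d⁷ ion is t₂g⁶e_g¹, giving 1 unpaired electron.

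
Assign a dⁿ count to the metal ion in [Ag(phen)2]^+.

d¹⁰

Ligand charges: 1,10-phenanthroline is neutral. With an overall charge of +1 the silver centre must be in the +1 oxidation state.
Group 11 minus oxidation state 1 gives a d¹⁰ configuration.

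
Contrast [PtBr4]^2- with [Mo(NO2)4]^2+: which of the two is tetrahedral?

[Mo(NO2)4]^2+

For [PtBr4]^2-: Summing ligand charges against the −2 overall charge gives an oxidation state of +2 for platinum. Group 10 minus oxidation state 2 gives a d⁸ configuration. A 5d d⁸ ion has a large crystal-field splitting; square planar leaves the high-energy d_{x²−y²} orbital empty and maximises CFSE. → square planar.
For [Mo(NO2)4]^2+: Summing ligand charges against the +2 overall charge gives an oxidation state of +6 for molybdenum. Mo sits in group 6, so the d-electron count is 6 − 6 = 0. A d⁰ ion has no crystal-field stabilisation preference between square planar and tetrahedral, so four ligands adopt the sterically favoured tetrahedral geometry. → tetrahedral.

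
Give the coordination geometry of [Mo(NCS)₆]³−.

Ligand charges: each isothiocyanate is −1. With an overall charge of −3 the molybdenum centre must be in the +3 oxidation state.
Molybdenum is a group-6 element; Mo(III) is therefore d³.
With 6 monodentate ligands the coordination number is 6.
Six donors around a single metal centre give an octahedral coordination sphere.

octahedral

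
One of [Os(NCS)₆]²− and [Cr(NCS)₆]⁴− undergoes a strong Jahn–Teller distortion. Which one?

[Os(NCS)₆]²−: Summing ligand charges against the −2 overall charge gives an oxidation state of +4 for osmium. Osmium is a group-8 element; Os(IV) is therefore d⁴. A 5d ion has a large Δₒ and is invariably low-spin. The d⁴ configuration leaves the e_g set evenly filled (or empty) — no strong Jahn–Teller driving force.
[Cr(NCS)₆]⁴−: Ligand charges: each isothiocyanate is −1. With an overall charge of −4 the chromium centre must be in the +2 oxidation state. Cr sits in group 6, so the d-electron count is 6 − 2 = 4. Isothiocyanate is a weak-field ligand for a first-row metal, so the complex is high-spin. The t₂g³e_g¹ (high-spin) configuration has an unevenly filled e_g set; the Jahn–Teller theorem predicts a tetragonal distortion (typically axial elongation) to lift the degeneracy.

[Cr(NCS)₆]⁴−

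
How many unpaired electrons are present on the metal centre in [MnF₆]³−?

Ligand charges: each fluoride is −1. With an overall charge of −3 the manganese centre must be in the +3 oxidation state.
Group 7 minus oxidation state 3 gives a d⁴ configuration.
The spin state decides the count: Fluoride is a weak-field ligand for a first-row metal, so the complex is high-spin.
An octahedral high-spin d⁴ ion is t₂g³e_g¹, giving 4 unpaired electrons.

4 unpaired electrons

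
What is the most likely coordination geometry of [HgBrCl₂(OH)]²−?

Ligand charges: each bromide is −1; each chloride is −1; each hydroxide is −1. With an overall charge of −2 the mercury centre must be in the +2 oxidation state.
Group 12 minus oxidation state 2 gives a d¹⁰ configuration.
Coordination number: 4.
A d¹⁰ ion has no crystal-field stabilisation preference between square planar and tetrahedral, so four ligands adopt the sterically favoured tetrahedral geometry.

tetrahedral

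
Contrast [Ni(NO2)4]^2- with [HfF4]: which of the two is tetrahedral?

For [Ni(NO2)4]^2-: Ligand charges: each nitro (N-bound nitrite) is −1. With an overall charge of −2 the nickel centre must be in the +2 oxidation state. Group 10 minus oxidation state 2 gives a d⁸ configuration. Nitro (N-bound nitrite) is a strong-field ligand (high in the spectrochemical series). A 3d d⁸ ion with strong-field ligands gains enough CFSE to favour square planar over tetrahedral. → square planar.
For [HfF4]: Summing ligand charges against the 0 overall charge gives an oxidation state of +4 for hafnium. Hafnium is a group-4 element; Hf(IV) is therefore d⁰. A d⁰ ion has no crystal-field stabilisation preference between square planar and tetrahedral, so four ligands adopt the sterically favoured tetrahedral geometry. → tetrahedral.

[HfF4]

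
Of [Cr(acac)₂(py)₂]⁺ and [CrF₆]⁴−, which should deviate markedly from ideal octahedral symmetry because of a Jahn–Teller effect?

[CrF₆]⁴−

[Cr(acac)₂(py)₂]⁺: Ligand charges: each acetylacetonate is −1; pyridine is neutral. With an overall charge of +1 the chromium centre must be in the +3 oxidation state. Cr sits in group 6, so the d-electron count is 6 − 3 = 3. The d³ configuration leaves the e_g set evenly filled (or empty) — no strong Jahn–Teller driving force.
[CrF₆]⁴−: Each fluoride is −1; balancing the −4 overall charge requires Cr(II). Cr sits in group 6, so the d-electron count is 6 − 2 = 4. Fluoride is a weak-field ligand for a first-row metal, so the complex is high-spin. The t₂g³e_g¹ (high-spin) configuration has an unevenly filled e_g set; the Jahn–Teller theorem predicts a tetragonal distortion (typically axial elongation) to lift the degeneracy.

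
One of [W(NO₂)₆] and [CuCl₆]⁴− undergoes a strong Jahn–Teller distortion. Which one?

[CuCl₆]⁴−

[W(NO₂)₆]: Summing ligand charges against the 0 overall charge gives an oxidation state of +6 for tungsten. W sits in group 6, so the d-electron count is 6 − 6 = 0. The d⁰ configuration leaves the e_g set evenly filled (or empty) — no strong Jahn–Teller driving force.
[CuCl₆]⁴−: Ligand charges: each chloride is −1. With an overall charge of −4 the copper centre must be in the +2 oxidation state. Copper is a group-11 element; Cu(II) is therefore d⁹. The t₂g⁶e_g³ configuration has an unevenly filled e_g set; the Jahn–Teller theorem predicts a tetragonal distortion (typically axial elongation) to lift the degeneracy.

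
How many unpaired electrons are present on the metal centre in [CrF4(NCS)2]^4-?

4 unpaired electrons

Each fluoride is −1; each isothiocyanate is −1; balancing the −4 overall charge requires Cr(II).
Group 6 minus oxidation state 2 gives a d⁴ configuration.
The spin state decides the count: Fluoride and isothiocyanate are weak-field ligands for a first-row metal, so the complex is high-spin.
An octahedral high-spin d⁴ ion is t₂g³e_g¹, giving 4 unpaired electrons.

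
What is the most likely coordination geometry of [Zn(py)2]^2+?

linear

Summing ligand charges against the +2 overall charge gives an oxidation state of +2 for zinc.
Zn sits in group 12, so the d-electron count is 12 − 2 = 10.
With 2 monodentate ligands the coordination number is 2.
A d¹⁰ ion with only two ligands adopts a linear arrangement (sp hybridisation; no CFSE preference).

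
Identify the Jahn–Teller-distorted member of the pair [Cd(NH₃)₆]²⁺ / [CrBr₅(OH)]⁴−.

[Cd(NH₃)₆]²⁺: Ammonia is neutral; balancing the +2 overall charge requires Cd(II). Cadmium is a group-12 element; Cd(II) is therefore d¹⁰. The d¹⁰ configuration leaves the e_g set evenly filled (or empty) — no strong Jahn–Teller driving force.
[CrBr₅(OH)]⁴−: Each bromide is −1; each hydroxide is −1; balancing the −4 overall charge requires Cr(II). Group 6 minus oxidation state 2 gives a d⁴ configuration. Bromide and hydroxide are weak-field ligands for a first-row metal, so the complex is high-spin. The t₂g³e_g¹ (high-spin) configuration has an unevenly filled e_g set; the Jahn–Teller theorem predicts a tetragonal distortion (typically axial elongation) to lift the degeneracy.

[CrBr₅(OH)]⁴−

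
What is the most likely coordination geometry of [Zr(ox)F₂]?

tetrahedral

Each oxalate is −2; each fluoride is −1; balancing the 0 overall charge requires Zr(IV).
Zirconium is a group-4 element; Zr(IV) is therefore d⁰.
Counting donor atoms: 1×oxalate (bidentate) → 2 donors; 2×fluoride (monodentate) → 2 donors. Coordination number = 4.
A d⁰ ion has no crystal-field stabilisation preference between square planar and tetrahedral, so four ligands adopt the sterically favoured tetrahedral geometry.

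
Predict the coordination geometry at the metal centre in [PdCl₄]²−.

square planar

Ligand charges: each chloride is −1. With an overall charge of −2 the palladium centre must be in the +2 oxidation state.
Pd sits in group 10, so the d-electron count is 10 − 2 = 8.
Coordination number: 4.
A 4d d⁸ ion has a large crystal-field splitting; square planar leaves the high-energy d_{x²−y²} orbital empty and maximises CFSE.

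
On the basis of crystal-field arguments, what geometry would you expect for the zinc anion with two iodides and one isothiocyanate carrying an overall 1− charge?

trigonal planar

Ligand charges: each iodide is −1; each isothiocyanate is −1. With an overall charge of −1 the zinc centre must be in the +2 oxidation state.
Zinc is a group-12 element; Zn(II) is therefore d¹⁰.
With 3 monodentate ligands the coordination number is 3.
Three ligands around a d¹⁰ centre minimise repulsion in a trigonal-planar arrangement.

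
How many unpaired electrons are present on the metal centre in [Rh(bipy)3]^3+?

Summing ligand charges against the +3 overall charge gives an oxidation state of +3 for rhodium.
Rh sits in group 9, so the d-electron count is 9 − 3 = 6.
Counting donor atoms: 3×2,2′-bipyridine (bidentate) → 6 donors. Coordination number = 6.
The spin state decides the count: a 4d ion has a large Δₒ and is invariably low-spin.
An octahedral low-spin d⁶ ion is t₂g⁶e_g⁰, giving 0 unpaired electrons.

0 unpaired electrons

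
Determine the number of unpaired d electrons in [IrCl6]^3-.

0 unpaired electrons

Each chloride is −1; balancing the −3 overall charge requires Ir(III).
Group 9 minus oxidation state 3 gives a d⁶ configuration.
The spin state decides the count: a 5d ion has a large Δₒ and is invariably low-spin.
An octahedral low-spin d⁶ ion is t₂g⁶e_g⁰, giving 0 unpaired electrons.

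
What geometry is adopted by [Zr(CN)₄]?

tetrahedral

Summing ligand charges against the 0 overall charge gives an oxidation state of +4 for zirconium.
Zr sits in group 4, so the d-electron count is 4 − 4 = 0.
Coordination number: 4.
A d⁰ ion has no crystal-field stabilisation preference between square planar and tetrahedral, so four ligands adopt the sterically favoured tetrahedral geometry.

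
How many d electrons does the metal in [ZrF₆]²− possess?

Summing ligand charges against the −2 overall charge gives an oxidation state of +4 for zirconium.
Group 4 minus oxidation state 4 gives a d⁰ configuration.

d0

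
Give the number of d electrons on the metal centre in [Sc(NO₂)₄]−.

d0

Each nitro (N-bound nitrite) is −1; balancing the −1 overall charge requires Sc(III).
Group 3 minus oxidation state 3 gives a d⁰ configuration.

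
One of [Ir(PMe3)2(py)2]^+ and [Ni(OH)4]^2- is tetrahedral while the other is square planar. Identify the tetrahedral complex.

[Ni(OH)4]^2-

For [Ir(PMe3)2(py)2]^+: Trimethylphosphine is neutral; pyridine is neutral; balancing the +1 overall charge requires Ir(I). Group 9 minus oxidation state 1 gives a d⁸ configuration. A 5d d⁸ ion has a large crystal-field splitting; square planar leaves the high-energy d_{x²−y²} orbital empty and maximises CFSE. → square planar.
For [Ni(OH)4]^2-: Summing ligand charges against the −2 overall charge gives an oxidation state of +2 for nickel. Nickel is a group-10 element; Ni(II) is therefore d⁸. Hydroxide is a weak-field ligand. With weak-field ligands the CFSE gain from square planar is small, so a 3d d⁸ ion takes the sterically preferred tetrahedral geometry. → tetrahedral.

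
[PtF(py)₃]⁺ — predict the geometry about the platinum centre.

square planar

Summing ligand charges against the +1 overall charge gives an oxidation state of +2 for platinum.
Group 10 minus oxidation state 2 gives a d⁸ configuration.
With 4 monodentate ligands the coordination number is 4.
A 5d d⁸ ion has a large crystal-field splitting; square planar leaves the high-energy d_{x²−y²} orbital empty and maximises CFSE.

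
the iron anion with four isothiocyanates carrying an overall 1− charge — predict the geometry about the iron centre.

Ligand charges: each isothiocyanate is −1. With an overall charge of −1 the iron centre must be in the +3 oxidation state.
Group 8 minus oxidation state 3 gives a d⁵ configuration.
Coordination number: 4.
Isothiocyanate is a weak-field ligand.
A high-spin d⁵ ion has zero CFSE in either geometry, so four ligands adopt the sterically favoured tetrahedral geometry.

tetrahedral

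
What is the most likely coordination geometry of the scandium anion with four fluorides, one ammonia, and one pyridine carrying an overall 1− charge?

Ligand charges: each fluoride is −1; ammonia is neutral; pyridine is neutral. With an overall charge of −1 the scandium centre must be in the +3 oxidation state.
Sc sits in group 3, so the d-electron count is 3 − 3 = 0.
Coordination number: 6.
Six donors around a single metal centre give an octahedral coordination sphere.

octahedral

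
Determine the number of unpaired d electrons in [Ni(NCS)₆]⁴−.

Summing ligand charges against the −4 overall charge gives an oxidation state of +2 for nickel.
Ni sits in group 10, so the d-electron count is 10 − 2 = 8.
In an octahedral field the d⁸ configuration is t₂g⁶e_g² (only one arrangement possible), giving 2 unpaired electrons.

2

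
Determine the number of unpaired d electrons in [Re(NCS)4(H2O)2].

Summing ligand charges against the 0 overall charge gives an oxidation state of +4 for rhenium.
Re sits in group 7, so the d-electron count is 7 − 4 = 3.
In an octahedral field the d³ configuration is t₂g³e_g⁰ (only one arrangement possible), giving 3 unpaired electrons.

3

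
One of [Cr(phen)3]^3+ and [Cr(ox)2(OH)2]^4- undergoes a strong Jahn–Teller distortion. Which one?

[Cr(phen)3]^3+: Summing ligand charges against the +3 overall charge gives an oxidation state of +3 for chromium. Chromium is a group-6 element; Cr(III) is therefore d³. The d³ configuration leaves the e_g set evenly filled (or empty) — no strong Jahn–Teller driving force.
[Cr(ox)2(OH)2]^4-: Summing ligand charges against the −4 overall charge gives an oxidation state of +2 for chromium. Group 6 minus oxidation state 2 gives a d⁴ configuration. Hydroxide and oxalate are weak-field ligands for a first-row metal, so the complex is high-spin. The t₂g³e_g¹ (high-spin) configuration has an unevenly filled e_g set; the Jahn–Teller theorem predicts a tetragonal distortion (typically axial elongation) to lift the degeneracy.

[Cr(ox)2(OH)2]^4-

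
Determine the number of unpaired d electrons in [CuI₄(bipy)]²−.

1

Summing ligand charges against the −2 overall charge gives an oxidation state of +2 for copper.
Copper is a group-11 element; Cu(II) is therefore d⁹.
Counting donor atoms: 4×iodide (monodentate) → 4 donors; 1×2,2′-bipyridine (bidentate) → 2 donors. Coordination number = 6.
In an octahedral field the d⁹ configuration is t₂g⁶e_g³ (only one arrangement possible), giving 1 unpaired electron.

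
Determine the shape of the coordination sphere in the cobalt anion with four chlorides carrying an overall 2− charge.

Ligand charges: each chloride is −1. With an overall charge of −2 the cobalt centre must be in the +2 oxidation state.
Co sits in group 9, so the d-electron count is 9 − 2 = 7.
Coordination number: 4.
Chloride is a weak-field ligand.
For a high-spin 3d d⁷ ion with weak-field ligands the small Δₜ gives little square-planar CFSE advantage, so four ligands adopt the sterically favoured tetrahedral geometry.

tetrahedral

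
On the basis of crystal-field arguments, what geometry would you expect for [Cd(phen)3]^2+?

Summing ligand charges against the +2 overall charge gives an oxidation state of +2 for cadmium.
Group 12 minus oxidation state 2 gives a d¹⁰ configuration.
Counting donor atoms: 3×1,10-phenanthroline (bidentate) → 6 donors. Coordination number = 6.
Six donors around a single metal centre give an octahedral coordination sphere.

octahedral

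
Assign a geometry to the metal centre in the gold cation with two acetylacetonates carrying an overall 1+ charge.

square planar

Summing ligand charges against the +1 overall charge gives an oxidation state of +3 for gold.
Au sits in group 11, so the d-electron count is 11 − 3 = 8.
Counting donor atoms: 2×acetylacetonate (bidentate) → 4 donors. Coordination number = 4.
A 5d d⁸ ion has a large crystal-field splitting; square planar leaves the high-energy d_{x²−y²} orbital empty and maximises CFSE.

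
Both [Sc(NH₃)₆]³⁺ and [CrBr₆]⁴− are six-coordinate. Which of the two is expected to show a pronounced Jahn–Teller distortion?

[CrBr₆]⁴−

[Sc(NH₃)₆]³⁺: Ammonia is neutral; balancing the +3 overall charge requires Sc(III). Scandium is a group-3 element; Sc(III) is therefore d⁰. The d⁰ configuration leaves the e_g set evenly filled (or empty) — no strong Jahn–Teller driving force.
[CrBr₆]⁴−: Summing ligand charges against the −4 overall charge gives an oxidation state of +2 for chromium. Cr sits in group 6, so the d-electron count is 6 − 2 = 4. Bromide is a weak-field ligand for a first-row metal, so the complex is high-spin. The t₂g³e_g¹ (high-spin) configuration has an unevenly filled e_g set; the Jahn–Teller theorem predicts a tetragonal distortion (typically axial elongation) to lift the degeneracy.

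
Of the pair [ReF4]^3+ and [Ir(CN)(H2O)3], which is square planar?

[Ir(CN)(H2O)3]

For [ReF4]^3+: Each fluoride is −1; balancing the +3 overall charge requires Re(VII). Rhenium is a group-7 element; Re(VII) is therefore d⁰. A d⁰ ion has no crystal-field stabilisation preference between square planar and tetrahedral, so four ligands adopt the sterically favoured tetrahedral geometry. → tetrahedral.
For [Ir(CN)(H2O)3]: Summing ligand charges against the 0 overall charge gives an oxidation state of +1 for iridium. Ir sits in group 9, so the d-electron count is 9 − 1 = 8. A 5d d⁸ ion has a large crystal-field splitting; square planar leaves the high-energy d_{x²−y²} orbital empty and maximises CFSE. → square planar.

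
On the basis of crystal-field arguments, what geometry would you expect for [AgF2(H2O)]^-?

Summing ligand charges against the −1 overall charge gives an oxidation state of +1 for silver.
Ag sits in group 11, so the d-electron count is 11 − 1 = 10.
Coordination number: 3.
Three ligands around a d¹⁰ centre minimise repulsion in a trigonal-planar arrangement.

trigonal planar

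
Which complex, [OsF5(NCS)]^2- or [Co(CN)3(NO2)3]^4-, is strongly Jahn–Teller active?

[Co(CN)3(NO2)3]^4-

[OsF5(NCS)]^2-: Ligand charges: each fluoride is −1; each isothiocyanate is −1. With an overall charge of −2 the osmium centre must be in the +4 oxidation state. Osmium is a group-8 element; Os(IV) is therefore d⁴. A 5d ion has a large Δₒ and is invariably low-spin. The d⁴ configuration leaves the e_g set evenly filled (or empty) — no strong Jahn–Teller driving force.
[Co(CN)3(NO2)3]^4-: Each cyanide is −1; each nitro (N-bound nitrite) is −1; balancing the −4 overall charge requires Co(II). Co sits in group 9, so the d-electron count is 9 − 2 = 7. Cyanide and nitro (N-bound nitrite) are strong-field ligands (high in the spectrochemical series) for a first-row metal, so the complex is low-spin. The t₂g⁶e_g¹ (low-spin) configuration has an unevenly filled e_g set; the Jahn–Teller theorem predicts a tetragonal distortion (typically axial elongation) to lift the degeneracy.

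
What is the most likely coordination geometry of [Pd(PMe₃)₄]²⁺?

Summing ligand charges against the +2 overall charge gives an oxidation state of +2 for palladium.
Palladium is a group-10 element; Pd(II) is therefore d⁸.
Coordination number: 4.
A 4d d⁸ ion has a large crystal-field splitting; square planar leaves the high-energy d_{x²−y²} orbital empty and maximises CFSE.

square planar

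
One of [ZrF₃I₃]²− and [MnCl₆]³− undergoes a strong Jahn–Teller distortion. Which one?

[ZrF₃I₃]²−: Summing ligand charges against the −2 overall charge gives an oxidation state of +4 for zirconium. Zr sits in group 4, so the d-electron count is 4 − 4 = 0. The d⁰ configuration leaves the e_g set evenly filled (or empty) — no strong Jahn–Teller driving force.
[MnCl₆]³−: Ligand charges: each chloride is −1. With an overall charge of −3 the manganese centre must be in the +3 oxidation state. Manganese is a group-7 element; Mn(III) is therefore d⁴. Chloride is a weak-field ligand for a first-row metal, so the complex is high-spin. The t₂g³e_g¹ (high-spin) configuration has an unevenly filled e_g set; the Jahn–Teller theorem predicts a tetragonal distortion (typically axial elongation) to lift the degeneracy.

[MnCl₆]³−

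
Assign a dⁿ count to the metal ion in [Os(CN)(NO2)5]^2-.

d4

Each cyanide is −1; each nitro (N-bound nitrite) is −1; balancing the −2 overall charge requires Os(IV).
Os sits in group 8, so the d-electron count is 8 − 4 = 4.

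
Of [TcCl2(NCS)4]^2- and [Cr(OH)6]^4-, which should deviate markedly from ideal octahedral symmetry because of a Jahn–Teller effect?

[Cr(OH)6]^4-

[TcCl2(NCS)4]^2-: Each chloride is −1; each isothiocyanate is −1; balancing the −2 overall charge requires Tc(IV). Technetium is a group-7 element; Tc(IV) is therefore d³. The d³ configuration leaves the e_g set evenly filled (or empty) — no strong Jahn–Teller driving force.
[Cr(OH)6]^4-: Ligand charges: each hydroxide is −1. With an overall charge of −4 the chromium centre must be in the +2 oxidation state. Cr sits in group 6, so the d-electron count is 6 − 2 = 4. Hydroxide is a weak-field ligand for a first-row metal, so the complex is high-spin. The t₂g³e_g¹ (high-spin) configuration has an unevenly filled e_g set; the Jahn–Teller theorem predicts a tetragonal distortion (typically axial elongation) to lift the degeneracy.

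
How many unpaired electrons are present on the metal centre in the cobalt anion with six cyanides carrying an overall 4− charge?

1

Summing ligand charges against the −4 overall charge gives an oxidation state of +2 for cobalt.
Group 9 minus oxidation state 2 gives a d⁷ configuration.
The spin state decides the count: Cyanide is a strong-field ligand (high in the spectrochemical series) for a first-row metal, so the complex is low-spin.
An octahedral low-spin d⁷ ion is t₂g⁶e_g¹, giving 1 unpaired electron.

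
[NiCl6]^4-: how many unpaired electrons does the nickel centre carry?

2

Summing ligand charges against the −4 overall charge gives an oxidation state of +2 for nickel.
Nickel is a group-10 element; Ni(II) is therefore d⁸.
In an octahedral field the d⁸ configuration is t₂g⁶e_g² (only one arrangement possible), giving 2 unpaired electrons.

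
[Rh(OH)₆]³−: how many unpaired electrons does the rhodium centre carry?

Summing ligand charges against the −3 overall charge gives an oxidation state of +3 for rhodium.
Rh sits in group 9, so the d-electron count is 9 − 3 = 6.
The spin state decides the count: a 4d ion has a large Δₒ and is invariably low-spin.
An octahedral low-spin d⁶ ion is t₂g⁶e_g⁰, giving 0 unpaired electrons.

0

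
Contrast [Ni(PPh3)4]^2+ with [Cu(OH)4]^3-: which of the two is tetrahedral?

[Cu(OH)4]^3-

For [Ni(PPh3)4]^2+: Summing ligand charges against the +2 overall charge gives an oxidation state of +2 for nickel. Nickel is a group-10 element; Ni(II) is therefore d⁸. Triphenylphosphine is a strong-field ligand (high in the spectrochemical series). A 3d d⁸ ion with strong-field ligands gains enough CFSE to favour square planar over tetrahedral. → square planar.
For [Cu(OH)4]^3-: Summing ligand charges against the −3 overall charge gives an oxidation state of +1 for copper. Copper is a group-11 element; Cu(I) is therefore d¹⁰. A d¹⁰ ion has no crystal-field stabilisation preference between square planar and tetrahedral, so four ligands adopt the sterically favoured tetrahedral geometry. → tetrahedral.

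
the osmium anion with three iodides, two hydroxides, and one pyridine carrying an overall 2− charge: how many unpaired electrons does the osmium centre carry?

1

Summing ligand charges against the −2 overall charge gives an oxidation state of +3 for osmium.
Osmium is a group-8 element; Os(III) is therefore d⁵.
The spin state decides the count: a 5d ion has a large Δₒ and is invariably low-spin.
An octahedral low-spin d⁵ ion is t₂g⁵e_g⁰, giving 1 unpaired electron.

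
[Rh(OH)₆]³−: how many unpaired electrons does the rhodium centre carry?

0 unpaired electrons

Ligand charges: each hydroxide is −1. With an overall charge of −3 the rhodium centre must be in the +3 oxidation state.
Rhodium is a group-9 element; Rh(III) is therefore d⁶.
The spin state decides the count: a 4d ion has a large Δₒ and is invariably low-spin.
An octahedral low-spin d⁶ ion is t₂g⁶e_g⁰, giving 0 unpaired electrons.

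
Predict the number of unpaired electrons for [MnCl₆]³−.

Ligand charges: each chloride is −1. With an overall charge of −3 the manganese centre must be in the +3 oxidation state.
Mn sits in group 7, so the d-electron count is 7 − 3 = 4.
The spin state decides the count: Chloride is a weak-field ligand for a first-row metal, so the complex is high-spin.
An octahedral high-spin d⁴ ion is t₂g³e_g¹, giving 4 unpaired electrons.

4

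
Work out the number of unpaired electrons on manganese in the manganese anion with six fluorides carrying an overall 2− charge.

Summing ligand charges against the −2 overall charge gives an oxidation state of +4 for manganese.
Mn sits in group 7, so the d-electron count is 7 − 4 = 3.
In an octahedral field the d³ configuration is t₂g³e_g⁰ (only one arrangement possible), giving 3 unpaired electrons.

3 unpaired electrons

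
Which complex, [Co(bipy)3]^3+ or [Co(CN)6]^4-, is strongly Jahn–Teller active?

[Co(CN)6]^4-

[Co(bipy)3]^3+: 2,2′-bipyridine is neutral; balancing the +3 overall charge requires Co(III). Co sits in group 9, so the d-electron count is 9 − 3 = 6. Co(III) has an exceptionally large octahedral splitting and is low-spin with essentially every ligand except fluoride. The d⁶ configuration leaves the e_g set evenly filled (or empty) — no strong Jahn–Teller driving force.
[Co(CN)6]^4-: Ligand charges: each cyanide is −1. With an overall charge of −4 the cobalt centre must be in the +2 oxidation state. Cobalt is a group-9 element; Co(II) is therefore d⁷. Cyanide is a strong-field ligand (high in the spectrochemical series) for a first-row metal, so the complex is low-spin. The t₂g⁶e_g¹ (low-spin) configuration has an unevenly filled e_g set; the Jahn–Teller theorem predicts a tetragonal distortion (typically axial elongation) to lift the degeneracy.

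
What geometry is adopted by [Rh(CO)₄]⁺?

square planar

Ligand charges: carbonyl is neutral. With an overall charge of +1 the rhodium centre must be in the +1 oxidation state.
Rh sits in group 9, so the d-electron count is 9 − 1 = 8.
With 4 monodentate ligands the coordination number is 4.
A 4d d⁸ ion has a large crystal-field splitting; square planar leaves the high-energy d_{x²−y²} orbital empty and maximises CFSE.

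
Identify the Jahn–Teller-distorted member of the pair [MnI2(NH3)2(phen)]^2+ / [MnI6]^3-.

[MnI2(NH3)2(phen)]^2+: Summing ligand charges against the +2 overall charge gives an oxidation state of +4 for manganese. Group 7 minus oxidation state 4 gives a d³ configuration. The d³ configuration leaves the e_g set evenly filled (or empty) — no strong Jahn–Teller driving force.
[MnI6]^3-: Each iodide is −1; balancing the −3 overall charge requires Mn(III). Mn sits in group 7, so the d-electron count is 7 − 3 = 4. Iodide is a weak-field ligand for a first-row metal, so the complex is high-spin. The t₂g³e_g¹ (high-spin) configuration has an unevenly filled e_g set; the Jahn–Teller theorem predicts a tetragonal distortion (typically axial elongation) to lift the degeneracy.

[MnI6]^3-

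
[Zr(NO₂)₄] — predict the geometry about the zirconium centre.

tetrahedral

Ligand charges: each nitro (N-bound nitrite) is −1. With an overall charge of 0 the zirconium centre must be in the +4 oxidation state.
Group 4 minus oxidation state 4 gives a d⁰ configuration.
With 4 monodentate ligands the coordination number is 4.
A d⁰ ion has no crystal-field stabilisation preference between square planar and tetrahedral, so four ligands adopt the sterically favoured tetrahedral geometry.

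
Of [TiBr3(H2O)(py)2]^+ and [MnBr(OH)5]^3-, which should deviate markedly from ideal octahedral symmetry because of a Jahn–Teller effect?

[MnBr(OH)5]^3-

[TiBr3(H2O)(py)2]^+: Ligand charges: each bromide is −1; water is neutral; pyridine is neutral. With an overall charge of +1 the titanium centre must be in the +4 oxidation state. Titanium is a group-4 element; Ti(IV) is therefore d⁰. The d⁰ configuration leaves the e_g set evenly filled (or empty) — no strong Jahn–Teller driving force.
[MnBr(OH)5]^3-: Ligand charges: each bromide is −1; each hydroxide is −1. With an overall charge of −3 the manganese centre must be in the +3 oxidation state. Manganese is a group-7 element; Mn(III) is therefore d⁴. Bromide and hydroxide are weak-field ligands for a first-row metal, so the complex is high-spin. The t₂g³e_g¹ (high-spin) configuration has an unevenly filled e_g set; the Jahn–Teller theorem predicts a tetragonal distortion (typically axial elongation) to lift the degeneracy.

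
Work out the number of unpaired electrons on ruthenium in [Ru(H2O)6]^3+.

Water is neutral; balancing the +3 overall charge requires Ru(III).
Ruthenium is a group-8 element; Ru(III) is therefore d⁵.
The spin state decides the count: a 4d ion has a large Δₒ and is invariably low-spin.
An octahedral low-spin d⁵ ion is t₂g⁵e_g⁰, giving 1 unpaired electron.

1 unpaired electron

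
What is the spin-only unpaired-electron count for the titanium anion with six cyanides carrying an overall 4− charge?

Ligand charges: each cyanide is −1. With an overall charge of −4 the titanium centre must be in the +2 oxidation state.
Group 4 minus oxidation state 2 gives a d² configuration.
In an octahedral field the d² configuration is t₂g²e_g⁰ (only one arrangement possible), giving 2 unpaired electrons.

2 unpaired electrons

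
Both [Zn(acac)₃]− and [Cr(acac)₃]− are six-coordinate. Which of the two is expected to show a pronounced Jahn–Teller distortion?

[Cr(acac)₃]−

[Zn(acac)₃]−: Each acetylacetonate is −1; balancing the −1 overall charge requires Zn(II). Group 12 minus oxidation state 2 gives a d¹⁰ configuration. The d¹⁰ configuration leaves the e_g set evenly filled (or empty) — no strong Jahn–Teller driving force.
[Cr(acac)₃]−: Ligand charges: each acetylacetonate is −1. With an overall charge of −1 the chromium centre must be in the +2 oxidation state. Chromium is a group-6 element; Cr(II) is therefore d⁴. Acetylacetonate is a weak-field ligand for a first-row metal, so the complex is high-spin. The t₂g³e_g¹ (high-spin) configuration has an unevenly filled e_g set; the Jahn–Teller theorem predicts a tetragonal distortion (typically axial elongation) to lift the degeneracy.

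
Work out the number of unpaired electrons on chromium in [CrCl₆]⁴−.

4

Ligand charges: each chloride is −1. With an overall charge of −4 the chromium centre must be in the +2 oxidation state.
Cr sits in group 6, so the d-electron count is 6 − 2 = 4.
The spin state decides the count: Chloride is a weak-field ligand for a first-row metal, so the complex is high-spin.
An octahedral high-spin d⁴ ion is t₂g³e_g¹, giving 4 unpaired electrons.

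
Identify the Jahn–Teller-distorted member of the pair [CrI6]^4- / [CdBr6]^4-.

[CrI6]^4-

[CrI6]^4-: Summing ligand charges against the −4 overall charge gives an oxidation state of +2 for chromium. Chromium is a group-6 element; Cr(II) is therefore d⁴. Iodide is a weak-field ligand for a first-row metal, so the complex is high-spin. The t₂g³e_g¹ (high-spin) configuration has an unevenly filled e_g set; the Jahn–Teller theorem predicts a tetragonal distortion (typically axial elongation) to lift the degeneracy.
[CdBr6]^4-: Ligand charges: each bromide is −1. With an overall charge of −4 the cadmium centre must be in the +2 oxidation state. Cadmium is a group-12 element; Cd(II) is therefore d¹⁰. The d¹⁰ configuration leaves the e_g set evenly filled (or empty) — no strong Jahn–Teller driving force.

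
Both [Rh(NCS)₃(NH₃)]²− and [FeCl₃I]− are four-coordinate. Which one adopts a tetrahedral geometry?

[FeCl₃I]−

For [Rh(NCS)₃(NH₃)]²−: Ligand charges: each isothiocyanate is −1; ammonia is neutral. With an overall charge of −2 the rhodium centre must be in the +1 oxidation state. Group 9 minus oxidation state 1 gives a d⁸ configuration. A 4d d⁸ ion has a large crystal-field splitting; square planar leaves the high-energy d_{x²−y²} orbital empty and maximises CFSE. → square planar.
For [FeCl₃I]−: Summing ligand charges against the −1 overall charge gives an oxidation state of +3 for iron. Iron is a group-8 element; Fe(III) is therefore d⁵. A high-spin d⁵ ion has zero CFSE in either geometry, so four ligands adopt the sterically favoured tetrahedral geometry. → tetrahedral.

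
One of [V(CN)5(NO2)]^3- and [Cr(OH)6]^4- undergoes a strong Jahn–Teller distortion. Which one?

[V(CN)5(NO2)]^3-: Ligand charges: each cyanide is −1; each nitro (N-bound nitrite) is −1. With an overall charge of −3 the vanadium centre must be in the +3 oxidation state. Group 5 minus oxidation state 3 gives a d² configuration. The d² configuration leaves the e_g set evenly filled (or empty) — no strong Jahn–Teller driving force.
[Cr(OH)6]^4-: Ligand charges: each hydroxide is −1. With an overall charge of −4 the chromium centre must be in the +2 oxidation state. Cr sits in group 6, so the d-electron count is 6 − 2 = 4. Hydroxide is a weak-field ligand for a first-row metal, so the complex is high-spin. The t₂g³e_g¹ (high-spin) configuration has an unevenly filled e_g set; the Jahn–Teller theorem predicts a tetragonal distortion (typically axial elongation) to lift the degeneracy.

[Cr(OH)6]^4-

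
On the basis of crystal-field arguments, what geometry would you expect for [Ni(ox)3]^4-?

octahedral

Each oxalate is −2; balancing the −4 overall charge requires Ni(II).
Group 10 minus oxidation state 2 gives a d⁸ configuration.
Counting donor atoms: 3×oxalate (bidentate) → 6 donors. Coordination number = 6.
Six donors around a single metal centre give an octahedral coordination sphere.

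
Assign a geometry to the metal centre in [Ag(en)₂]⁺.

Summing ligand charges against the +1 overall charge gives an oxidation state of +1 for silver.
Ag sits in group 11, so the d-electron count is 11 − 1 = 10.
Counting donor atoms: 2×ethylenediamine (bidentate) → 4 donors. Coordination number = 4.
A d¹⁰ ion has no crystal-field stabilisation preference between square planar and tetrahedral, so four ligands adopt the sterically favoured tetrahedral geometry.

tetrahedral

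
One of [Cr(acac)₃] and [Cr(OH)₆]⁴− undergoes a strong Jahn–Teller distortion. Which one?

[Cr(acac)₃]: Ligand charges: each acetylacetonate is −1. With an overall charge of 0 the chromium centre must be in the +3 oxidation state. Group 6 minus oxidation state 3 gives a d³ configuration. The d³ configuration leaves the e_g set evenly filled (or empty) — no strong Jahn–Teller driving force.
[Cr(OH)₆]⁴−: Summing ligand charges against the −4 overall charge gives an oxidation state of +2 for chromium. Group 6 minus oxidation state 2 gives a d⁴ configuration. Hydroxide is a weak-field ligand for a first-row metal, so the complex is high-spin. The t₂g³e_g¹ (high-spin) configuration has an unevenly filled e_g set; the Jahn–Teller theorem predicts a tetragonal distortion (typically axial elongation) to lift the degeneracy.

[Cr(OH)₆]⁴−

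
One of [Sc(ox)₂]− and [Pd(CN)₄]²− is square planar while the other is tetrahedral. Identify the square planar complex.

For [Sc(ox)₂]−: Ligand charges: each oxalate is −2. With an overall charge of −1 the scandium centre must be in the +3 oxidation state. Group 3 minus oxidation state 3 gives a d⁰ configuration. A d⁰ ion has no crystal-field stabilisation preference between square planar and tetrahedral, so four ligands adopt the sterically favoured tetrahedral geometry. → tetrahedral.
For [Pd(CN)₄]²−: Ligand charges: each cyanide is −1. With an overall charge of −2 the palladium centre must be in the +2 oxidation state. Group 10 minus oxidation state 2 gives a d⁸ configuration. A 4d d⁸ ion has a large crystal-field splitting; square planar leaves the high-energy d_{x²−y²} orbital empty and maximises CFSE. → square planar.

[Pd(CN)₄]²−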